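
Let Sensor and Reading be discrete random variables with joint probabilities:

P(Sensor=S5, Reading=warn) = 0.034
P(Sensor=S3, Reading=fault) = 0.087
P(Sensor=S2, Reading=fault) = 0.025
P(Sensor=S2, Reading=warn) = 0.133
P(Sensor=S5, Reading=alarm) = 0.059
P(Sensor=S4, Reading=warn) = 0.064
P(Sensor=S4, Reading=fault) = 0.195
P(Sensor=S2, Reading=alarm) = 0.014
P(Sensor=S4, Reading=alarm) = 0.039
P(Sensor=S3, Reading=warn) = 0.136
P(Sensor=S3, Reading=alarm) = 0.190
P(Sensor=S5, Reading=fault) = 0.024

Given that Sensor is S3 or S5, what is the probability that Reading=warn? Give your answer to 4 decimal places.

0.3208

P(Sensor=S3) = 0.136 + 0.190 + 0.087 = 0.413.
P(Sensor=S5) = 0.034 + 0.059 + 0.024 = 0.117.
P(Sensor ∈ {S3, S5}) = 0.413 + 0.117 = 0.530; P(Reading=warn, Sensor ∈ {S3, S5}) = 0.136 + 0.034 = 0.170.
P(Reading=warn | Sensor ∈ {S3, S5}) = 0.170/0.530 = 0.3208.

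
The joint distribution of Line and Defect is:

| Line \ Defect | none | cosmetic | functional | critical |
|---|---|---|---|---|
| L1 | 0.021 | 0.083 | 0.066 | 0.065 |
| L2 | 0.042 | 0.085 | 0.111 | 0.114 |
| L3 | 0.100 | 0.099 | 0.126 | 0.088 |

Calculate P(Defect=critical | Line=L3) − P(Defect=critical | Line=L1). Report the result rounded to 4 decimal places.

-0.0635

P(Line=L3) = 0.100 + 0.099 + 0.126 + 0.088 = 0.413; P(Defect=critical | Line=L3) = 0.088/0.413 = 0.21308.
P(Line=L1) = 0.021 + 0.083 + 0.066 + 0.065 = 0.235; P(Defect=critical | Line=L1) = 0.065/0.235 = 0.27660.
Difference = -0.0635.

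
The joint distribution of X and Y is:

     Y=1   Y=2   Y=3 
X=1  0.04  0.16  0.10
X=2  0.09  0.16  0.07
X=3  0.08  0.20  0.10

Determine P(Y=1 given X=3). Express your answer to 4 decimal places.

0.2105

P(X=3) = 0.08 + 0.20 + 0.10 = 0.38.
P(Y=1 | X=3) = 0.08/0.38 = 0.2105.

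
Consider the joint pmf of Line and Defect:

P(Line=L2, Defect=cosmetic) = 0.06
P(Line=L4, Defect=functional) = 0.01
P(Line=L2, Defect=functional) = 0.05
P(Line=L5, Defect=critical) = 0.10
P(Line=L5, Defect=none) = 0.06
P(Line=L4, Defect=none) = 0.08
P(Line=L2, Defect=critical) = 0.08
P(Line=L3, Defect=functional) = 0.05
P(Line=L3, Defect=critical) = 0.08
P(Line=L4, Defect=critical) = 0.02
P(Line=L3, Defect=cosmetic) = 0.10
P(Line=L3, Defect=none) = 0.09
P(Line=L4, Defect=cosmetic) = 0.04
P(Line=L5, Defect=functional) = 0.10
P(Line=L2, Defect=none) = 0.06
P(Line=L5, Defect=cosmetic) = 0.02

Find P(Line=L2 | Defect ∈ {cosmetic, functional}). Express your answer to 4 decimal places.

P(Defect=cosmetic) = 0.06 + 0.10 + 0.04 + 0.02 = 0.22.
P(Defect=functional) = 0.05 + 0.05 + 0.01 + 0.10 = 0.21.
P(Defect ∈ {cosmetic, functional}) = 0.22 + 0.21 = 0.43; P(Line=L2, Defect ∈ {cosmetic, functional}) = 0.06 + 0.05 = 0.11.
P(Line=L2 | Defect ∈ {cosmetic, functional}) = 0.11/0.43 = 0.2558.

0.2558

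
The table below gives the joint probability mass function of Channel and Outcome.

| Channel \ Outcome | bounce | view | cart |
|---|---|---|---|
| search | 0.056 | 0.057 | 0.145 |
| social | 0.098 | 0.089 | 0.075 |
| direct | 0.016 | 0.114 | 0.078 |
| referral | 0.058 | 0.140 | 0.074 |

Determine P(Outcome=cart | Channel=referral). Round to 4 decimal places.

P(Channel=referral) = 0.058 + 0.140 + 0.074 = 0.272.
P(Outcome=cart | Channel=referral) = 0.074/0.272 = 0.2721.

0.2721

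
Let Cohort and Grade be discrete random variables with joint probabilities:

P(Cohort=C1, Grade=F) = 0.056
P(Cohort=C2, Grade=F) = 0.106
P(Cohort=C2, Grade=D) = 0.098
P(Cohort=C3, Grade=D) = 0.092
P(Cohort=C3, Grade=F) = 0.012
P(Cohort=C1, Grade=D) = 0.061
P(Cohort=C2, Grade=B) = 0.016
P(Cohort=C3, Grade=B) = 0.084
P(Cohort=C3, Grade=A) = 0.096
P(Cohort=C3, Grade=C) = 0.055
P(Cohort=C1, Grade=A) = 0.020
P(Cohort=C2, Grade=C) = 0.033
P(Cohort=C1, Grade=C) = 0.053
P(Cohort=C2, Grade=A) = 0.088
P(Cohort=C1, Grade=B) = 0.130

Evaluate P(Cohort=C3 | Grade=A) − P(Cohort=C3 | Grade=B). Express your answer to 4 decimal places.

P(Grade=A) = 0.020 + 0.088 + 0.096 = 0.204; P(Cohort=C3 | Grade=A) = 0.096/0.204 = 0.47059.
P(Grade=B) = 0.130 + 0.016 + 0.084 = 0.230; P(Cohort=C3 | Grade=B) = 0.084/0.230 = 0.36522.
Difference = 0.1054.

0.1054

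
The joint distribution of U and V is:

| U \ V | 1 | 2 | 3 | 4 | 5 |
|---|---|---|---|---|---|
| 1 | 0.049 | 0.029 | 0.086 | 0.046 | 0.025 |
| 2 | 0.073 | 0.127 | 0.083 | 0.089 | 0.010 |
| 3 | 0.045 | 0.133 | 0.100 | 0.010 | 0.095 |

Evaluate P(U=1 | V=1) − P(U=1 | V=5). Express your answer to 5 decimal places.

0.10111

P(V=1) = 0.049 + 0.073 + 0.045 = 0.167; P(U=1 | V=1) = 0.049/0.167 = 0.293413.
P(V=5) = 0.025 + 0.010 + 0.095 = 0.130; P(U=1 | V=5) = 0.025/0.130 = 0.192308.
Difference = 0.10111.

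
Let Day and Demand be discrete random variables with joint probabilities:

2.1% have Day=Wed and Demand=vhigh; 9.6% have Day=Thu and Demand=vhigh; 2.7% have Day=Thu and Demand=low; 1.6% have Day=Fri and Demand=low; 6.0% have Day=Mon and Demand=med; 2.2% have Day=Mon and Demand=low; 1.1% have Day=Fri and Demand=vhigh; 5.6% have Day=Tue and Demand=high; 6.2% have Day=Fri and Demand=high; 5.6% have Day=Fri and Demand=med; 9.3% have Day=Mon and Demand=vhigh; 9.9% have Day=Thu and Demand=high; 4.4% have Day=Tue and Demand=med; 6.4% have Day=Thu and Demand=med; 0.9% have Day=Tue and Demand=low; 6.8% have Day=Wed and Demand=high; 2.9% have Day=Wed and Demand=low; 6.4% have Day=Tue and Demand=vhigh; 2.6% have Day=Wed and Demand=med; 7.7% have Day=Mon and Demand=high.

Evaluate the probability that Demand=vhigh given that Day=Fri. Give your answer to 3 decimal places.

P(Day=Fri) = 0.016 + 0.056 + 0.062 + 0.011 = 0.145.
P(Demand=vhigh | Day=Fri) = 0.011/0.145 = 0.076.

0.076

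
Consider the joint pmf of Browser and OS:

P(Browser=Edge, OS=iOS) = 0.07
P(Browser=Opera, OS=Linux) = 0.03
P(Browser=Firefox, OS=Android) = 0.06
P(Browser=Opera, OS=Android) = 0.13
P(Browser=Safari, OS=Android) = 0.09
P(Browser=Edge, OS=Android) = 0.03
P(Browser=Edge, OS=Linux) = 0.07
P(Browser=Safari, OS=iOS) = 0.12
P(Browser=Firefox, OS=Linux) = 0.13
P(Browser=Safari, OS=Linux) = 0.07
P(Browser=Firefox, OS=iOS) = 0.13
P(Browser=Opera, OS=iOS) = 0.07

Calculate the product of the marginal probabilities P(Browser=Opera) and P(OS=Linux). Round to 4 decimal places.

P(Browser=Opera) = 0.03 + 0.07 + 0.13 = 0.23.
P(OS=Linux) = 0.13 + 0.07 + 0.07 + 0.03 = 0.30.
Product: 0.23 × 0.30 = 0.0690.

0.0690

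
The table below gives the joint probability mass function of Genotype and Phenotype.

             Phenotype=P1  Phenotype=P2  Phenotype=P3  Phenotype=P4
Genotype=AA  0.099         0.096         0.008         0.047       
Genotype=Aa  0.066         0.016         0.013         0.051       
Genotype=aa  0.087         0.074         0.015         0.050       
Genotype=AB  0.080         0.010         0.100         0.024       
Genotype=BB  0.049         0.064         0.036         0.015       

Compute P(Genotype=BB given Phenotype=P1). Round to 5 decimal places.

0.12861

P(Phenotype=P1) = 0.099 + 0.066 + 0.087 + 0.080 + 0.049 = 0.381.
P(Genotype=BB | Phenotype=P1) = 0.049/0.381 = 0.12861.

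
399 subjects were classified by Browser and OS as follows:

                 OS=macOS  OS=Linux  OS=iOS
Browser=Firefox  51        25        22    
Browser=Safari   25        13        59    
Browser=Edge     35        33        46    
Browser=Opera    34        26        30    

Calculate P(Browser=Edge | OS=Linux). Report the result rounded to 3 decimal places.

Total with OS=Linux: 25 + 13 + 33 + 26 = 97.
P(Browser=Edge | OS=Linux) = 33/97 = 0.340.

0.340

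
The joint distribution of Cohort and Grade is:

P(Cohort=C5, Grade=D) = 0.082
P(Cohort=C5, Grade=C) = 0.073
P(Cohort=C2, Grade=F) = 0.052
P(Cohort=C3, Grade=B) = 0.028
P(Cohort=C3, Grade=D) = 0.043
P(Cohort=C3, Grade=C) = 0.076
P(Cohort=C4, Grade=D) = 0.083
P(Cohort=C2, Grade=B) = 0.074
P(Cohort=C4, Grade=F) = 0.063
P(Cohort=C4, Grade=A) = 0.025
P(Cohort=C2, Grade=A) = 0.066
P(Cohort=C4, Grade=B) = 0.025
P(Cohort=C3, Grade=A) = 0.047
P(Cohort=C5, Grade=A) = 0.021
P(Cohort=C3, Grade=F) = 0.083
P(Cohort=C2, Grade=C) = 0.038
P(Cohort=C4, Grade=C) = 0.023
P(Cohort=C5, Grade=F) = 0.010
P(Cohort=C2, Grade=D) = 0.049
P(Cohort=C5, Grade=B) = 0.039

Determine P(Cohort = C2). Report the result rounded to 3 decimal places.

0.279

P(Cohort=C2) = 0.066 + 0.074 + 0.038 + 0.049 + 0.052 = 0.279.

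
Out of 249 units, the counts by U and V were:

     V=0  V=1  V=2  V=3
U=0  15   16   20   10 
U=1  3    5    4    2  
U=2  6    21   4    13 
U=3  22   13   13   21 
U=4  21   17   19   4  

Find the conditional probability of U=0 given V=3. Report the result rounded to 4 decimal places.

Total with V=3: 10 + 2 + 13 + 21 + 4 = 50.
P(U=0 | V=3) = 10/50 = 0.2000.

0.2000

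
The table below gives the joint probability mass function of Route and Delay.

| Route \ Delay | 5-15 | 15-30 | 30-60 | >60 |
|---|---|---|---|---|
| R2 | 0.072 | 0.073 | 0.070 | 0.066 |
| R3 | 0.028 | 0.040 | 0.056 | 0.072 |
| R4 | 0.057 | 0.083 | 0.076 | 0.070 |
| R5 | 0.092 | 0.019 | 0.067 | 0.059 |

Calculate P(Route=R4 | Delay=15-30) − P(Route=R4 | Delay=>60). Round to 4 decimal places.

P(Delay=15-30) = 0.073 + 0.040 + 0.083 + 0.019 = 0.215; P(Route=R4 | Delay=15-30) = 0.083/0.215 = 0.38605.
P(Delay=>60) = 0.066 + 0.072 + 0.070 + 0.059 = 0.267; P(Route=R4 | Delay=>60) = 0.070/0.267 = 0.26217.
Difference = 0.1239.

0.1239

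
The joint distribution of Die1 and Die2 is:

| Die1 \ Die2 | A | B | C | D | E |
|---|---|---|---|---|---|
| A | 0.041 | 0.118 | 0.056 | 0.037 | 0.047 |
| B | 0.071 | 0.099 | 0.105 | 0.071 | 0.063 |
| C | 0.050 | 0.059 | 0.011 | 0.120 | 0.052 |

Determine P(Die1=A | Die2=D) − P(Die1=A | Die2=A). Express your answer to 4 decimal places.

P(Die2=D) = 0.037 + 0.071 + 0.120 = 0.228; P(Die1=A | Die2=D) = 0.037/0.228 = 0.16228.
P(Die2=A) = 0.041 + 0.071 + 0.050 = 0.162; P(Die1=A | Die2=A) = 0.041/0.162 = 0.25309.
Difference = -0.0908.

-0.0908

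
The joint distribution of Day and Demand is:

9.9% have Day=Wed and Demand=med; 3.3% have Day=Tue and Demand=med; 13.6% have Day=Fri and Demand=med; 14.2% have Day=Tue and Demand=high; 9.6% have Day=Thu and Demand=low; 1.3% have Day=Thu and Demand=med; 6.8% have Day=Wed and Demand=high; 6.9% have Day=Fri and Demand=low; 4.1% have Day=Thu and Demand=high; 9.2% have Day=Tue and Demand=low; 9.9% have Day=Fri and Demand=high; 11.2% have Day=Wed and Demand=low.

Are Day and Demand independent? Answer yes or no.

no

P(Day=Fri) = 0.304 and P(Demand=med) = 0.281, so their product is 0.08542, but P(Day=Fri, Demand=med) = 0.136. Since these differ, Day and Demand are not independent.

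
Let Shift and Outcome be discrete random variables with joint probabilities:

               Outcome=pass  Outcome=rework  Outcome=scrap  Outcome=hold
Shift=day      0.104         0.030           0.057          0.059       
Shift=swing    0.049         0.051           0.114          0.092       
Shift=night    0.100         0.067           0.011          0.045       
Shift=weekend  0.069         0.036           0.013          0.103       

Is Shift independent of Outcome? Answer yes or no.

no

P(Shift=swing) = 0.306 and P(Outcome=scrap) = 0.195, so their product is 0.05967, but P(Shift=swing, Outcome=scrap) = 0.114. Since these differ, Shift and Outcome are not independent.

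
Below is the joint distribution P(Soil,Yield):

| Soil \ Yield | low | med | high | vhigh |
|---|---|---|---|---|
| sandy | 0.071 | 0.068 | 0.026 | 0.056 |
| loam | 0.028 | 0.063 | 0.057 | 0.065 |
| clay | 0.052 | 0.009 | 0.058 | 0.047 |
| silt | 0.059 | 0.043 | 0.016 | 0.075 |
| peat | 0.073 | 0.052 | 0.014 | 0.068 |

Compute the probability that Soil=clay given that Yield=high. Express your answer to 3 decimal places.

P(Yield=high) = 0.026 + 0.057 + 0.058 + 0.016 + 0.014 = 0.171.
P(Soil=clay | Yield=high) = 0.058/0.171 = 0.339.

0.339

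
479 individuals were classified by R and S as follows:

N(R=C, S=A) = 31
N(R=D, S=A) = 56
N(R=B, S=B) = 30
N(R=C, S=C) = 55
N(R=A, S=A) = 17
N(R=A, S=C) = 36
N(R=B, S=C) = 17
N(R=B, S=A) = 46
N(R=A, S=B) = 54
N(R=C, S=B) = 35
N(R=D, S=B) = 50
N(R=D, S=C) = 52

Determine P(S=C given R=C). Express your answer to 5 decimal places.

0.45455

Total with R=C: 31 + 35 + 55 = 121.
P(S=C | R=C) = 55/121 = 0.45455.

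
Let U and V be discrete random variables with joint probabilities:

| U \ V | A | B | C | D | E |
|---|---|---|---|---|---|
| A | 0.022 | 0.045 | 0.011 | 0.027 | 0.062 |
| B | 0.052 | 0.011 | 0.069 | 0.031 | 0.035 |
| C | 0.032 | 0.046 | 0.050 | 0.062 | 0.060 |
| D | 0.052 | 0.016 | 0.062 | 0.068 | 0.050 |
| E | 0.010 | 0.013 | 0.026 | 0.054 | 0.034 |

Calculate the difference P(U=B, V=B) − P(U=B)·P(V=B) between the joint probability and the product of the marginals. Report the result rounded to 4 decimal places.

-0.0149

P(U=B) = 0.052 + 0.011 + 0.069 + 0.031 + 0.035 = 0.198.
P(V=B) = 0.045 + 0.011 + 0.046 + 0.016 + 0.013 = 0.131.
P(U=B, V=B) − P(U=B)P(V=B) = 0.011 − 0.198×0.131 = -0.0149.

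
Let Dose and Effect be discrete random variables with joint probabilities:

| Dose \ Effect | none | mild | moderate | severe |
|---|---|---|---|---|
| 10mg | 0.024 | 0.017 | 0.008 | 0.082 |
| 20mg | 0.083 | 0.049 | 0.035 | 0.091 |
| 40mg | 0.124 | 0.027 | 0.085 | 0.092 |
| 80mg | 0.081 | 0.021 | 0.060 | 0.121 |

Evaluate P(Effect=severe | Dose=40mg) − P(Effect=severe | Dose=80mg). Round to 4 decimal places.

-0.1471

P(Dose=40mg) = 0.124 + 0.027 + 0.085 + 0.092 = 0.328; P(Effect=severe | Dose=40mg) = 0.092/0.328 = 0.28049.
P(Dose=80mg) = 0.081 + 0.021 + 0.060 + 0.121 = 0.283; P(Effect=severe | Dose=80mg) = 0.121/0.283 = 0.42756.
Difference = -0.1471.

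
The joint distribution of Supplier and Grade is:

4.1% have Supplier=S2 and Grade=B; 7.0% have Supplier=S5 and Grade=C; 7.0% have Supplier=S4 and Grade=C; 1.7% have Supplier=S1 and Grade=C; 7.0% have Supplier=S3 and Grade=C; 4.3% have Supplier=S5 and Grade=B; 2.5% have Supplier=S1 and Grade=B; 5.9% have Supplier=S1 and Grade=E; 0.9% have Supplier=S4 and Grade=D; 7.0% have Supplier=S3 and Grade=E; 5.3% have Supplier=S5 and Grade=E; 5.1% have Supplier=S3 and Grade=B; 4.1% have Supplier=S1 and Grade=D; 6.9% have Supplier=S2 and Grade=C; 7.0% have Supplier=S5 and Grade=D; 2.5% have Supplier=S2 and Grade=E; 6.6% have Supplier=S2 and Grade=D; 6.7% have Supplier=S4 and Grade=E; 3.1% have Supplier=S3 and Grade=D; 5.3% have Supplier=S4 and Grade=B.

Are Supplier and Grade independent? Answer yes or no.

P(Supplier=S4) = 0.199 and P(Grade=D) = 0.217, so their product is 0.04318, but P(Supplier=S4, Grade=D) = 0.009. Since these differ, Supplier and Grade are not independent.

no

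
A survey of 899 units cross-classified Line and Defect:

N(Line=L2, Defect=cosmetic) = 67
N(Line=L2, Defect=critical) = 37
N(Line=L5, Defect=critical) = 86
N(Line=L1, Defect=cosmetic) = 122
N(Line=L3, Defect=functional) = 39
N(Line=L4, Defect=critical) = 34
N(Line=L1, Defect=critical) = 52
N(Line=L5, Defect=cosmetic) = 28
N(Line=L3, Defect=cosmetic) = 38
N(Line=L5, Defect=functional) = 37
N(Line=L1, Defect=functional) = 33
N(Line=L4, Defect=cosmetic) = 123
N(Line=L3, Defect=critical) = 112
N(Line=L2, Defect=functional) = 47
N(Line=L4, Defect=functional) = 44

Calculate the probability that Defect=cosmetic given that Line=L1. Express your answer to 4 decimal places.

Total with Line=L1: 122 + 33 + 52 = 207.
P(Defect=cosmetic | Line=L1) = 122/207 = 0.5894.

0.5894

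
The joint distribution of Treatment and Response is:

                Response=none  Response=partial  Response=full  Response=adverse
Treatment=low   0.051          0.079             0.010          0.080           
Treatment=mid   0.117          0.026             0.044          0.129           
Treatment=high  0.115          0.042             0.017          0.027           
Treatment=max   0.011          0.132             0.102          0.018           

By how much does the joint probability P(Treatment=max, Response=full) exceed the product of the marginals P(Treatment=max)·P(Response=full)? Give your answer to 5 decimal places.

P(Treatment=max) = 0.011 + 0.132 + 0.102 + 0.018 = 0.263.
P(Response=full) = 0.010 + 0.044 + 0.017 + 0.102 = 0.173.
P(Treatment=max, Response=full) − P(Treatment=max)P(Response=full) = 0.102 − 0.263×0.173 = 0.05650.

0.05650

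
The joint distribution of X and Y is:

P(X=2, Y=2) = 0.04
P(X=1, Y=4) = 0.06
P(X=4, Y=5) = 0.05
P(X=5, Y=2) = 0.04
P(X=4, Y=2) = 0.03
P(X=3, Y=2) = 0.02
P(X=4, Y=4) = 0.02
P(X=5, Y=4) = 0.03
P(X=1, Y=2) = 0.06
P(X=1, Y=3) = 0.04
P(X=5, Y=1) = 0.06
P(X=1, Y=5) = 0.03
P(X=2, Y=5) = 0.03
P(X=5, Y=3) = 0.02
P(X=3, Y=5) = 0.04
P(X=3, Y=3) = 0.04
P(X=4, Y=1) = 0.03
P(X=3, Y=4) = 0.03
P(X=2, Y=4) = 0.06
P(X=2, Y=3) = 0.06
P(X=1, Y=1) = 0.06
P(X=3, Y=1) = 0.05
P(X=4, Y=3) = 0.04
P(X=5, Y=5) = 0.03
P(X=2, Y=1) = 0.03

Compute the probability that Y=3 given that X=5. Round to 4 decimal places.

0.1111

P(X=5) = 0.06 + 0.04 + 0.02 + 0.03 + 0.03 = 0.18.
P(Y=3 | X=5) = 0.02/0.18 = 0.1111.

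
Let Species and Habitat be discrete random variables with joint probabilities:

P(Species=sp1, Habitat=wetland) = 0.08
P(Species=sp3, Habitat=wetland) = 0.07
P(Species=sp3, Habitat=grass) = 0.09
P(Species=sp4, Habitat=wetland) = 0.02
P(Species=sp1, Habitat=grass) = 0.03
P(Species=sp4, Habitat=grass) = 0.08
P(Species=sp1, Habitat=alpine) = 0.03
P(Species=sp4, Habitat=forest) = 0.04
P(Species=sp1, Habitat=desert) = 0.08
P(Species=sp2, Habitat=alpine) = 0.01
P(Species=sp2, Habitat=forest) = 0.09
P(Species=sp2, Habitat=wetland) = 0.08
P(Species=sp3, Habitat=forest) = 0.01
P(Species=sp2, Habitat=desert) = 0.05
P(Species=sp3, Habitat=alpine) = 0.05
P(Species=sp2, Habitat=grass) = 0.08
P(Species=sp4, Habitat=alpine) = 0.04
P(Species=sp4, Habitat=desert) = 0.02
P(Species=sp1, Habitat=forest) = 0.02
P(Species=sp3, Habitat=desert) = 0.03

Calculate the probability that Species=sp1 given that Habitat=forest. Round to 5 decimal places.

P(Habitat=forest) = 0.02 + 0.09 + 0.01 + 0.04 = 0.16.
P(Species=sp1 | Habitat=forest) = 0.02/0.16 = 0.12500.

0.12500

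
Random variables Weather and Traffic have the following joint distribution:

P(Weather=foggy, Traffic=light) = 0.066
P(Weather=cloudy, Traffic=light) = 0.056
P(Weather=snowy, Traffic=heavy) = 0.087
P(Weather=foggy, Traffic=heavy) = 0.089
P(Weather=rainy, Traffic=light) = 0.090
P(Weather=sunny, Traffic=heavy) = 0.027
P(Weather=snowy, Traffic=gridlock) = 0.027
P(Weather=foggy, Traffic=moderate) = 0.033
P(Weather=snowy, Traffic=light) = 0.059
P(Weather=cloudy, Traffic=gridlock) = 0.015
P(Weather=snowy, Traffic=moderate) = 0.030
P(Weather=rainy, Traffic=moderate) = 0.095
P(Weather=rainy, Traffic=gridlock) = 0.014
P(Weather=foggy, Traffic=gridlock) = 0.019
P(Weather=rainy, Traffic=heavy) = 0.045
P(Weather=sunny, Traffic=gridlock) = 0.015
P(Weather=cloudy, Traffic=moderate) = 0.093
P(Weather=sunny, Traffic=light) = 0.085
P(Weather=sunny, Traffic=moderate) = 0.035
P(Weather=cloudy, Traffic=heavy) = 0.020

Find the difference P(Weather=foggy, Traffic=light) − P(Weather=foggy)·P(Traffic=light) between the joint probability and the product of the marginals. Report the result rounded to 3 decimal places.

P(Weather=foggy) = 0.066 + 0.033 + 0.089 + 0.019 = 0.207.
P(Traffic=light) = 0.085 + 0.056 + 0.090 + 0.059 + 0.066 = 0.356.
P(Weather=foggy, Traffic=light) − P(Weather=foggy)P(Traffic=light) = 0.066 − 0.207×0.356 = -0.008.

-0.008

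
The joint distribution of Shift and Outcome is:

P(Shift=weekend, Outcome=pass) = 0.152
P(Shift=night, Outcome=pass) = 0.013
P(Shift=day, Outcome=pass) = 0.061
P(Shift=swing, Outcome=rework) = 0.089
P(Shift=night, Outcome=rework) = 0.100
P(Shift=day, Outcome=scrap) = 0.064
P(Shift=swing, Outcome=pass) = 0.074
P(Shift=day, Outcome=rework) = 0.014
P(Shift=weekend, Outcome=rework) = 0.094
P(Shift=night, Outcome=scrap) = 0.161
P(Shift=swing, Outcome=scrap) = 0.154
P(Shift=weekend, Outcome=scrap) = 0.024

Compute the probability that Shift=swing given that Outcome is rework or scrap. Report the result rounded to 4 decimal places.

0.3471

P(Outcome=rework) = 0.014 + 0.089 + 0.100 + 0.094 = 0.297.
P(Outcome=scrap) = 0.064 + 0.154 + 0.161 + 0.024 = 0.403.
P(Outcome ∈ {rework, scrap}) = 0.297 + 0.403 = 0.700; P(Shift=swing, Outcome ∈ {rework, scrap}) = 0.089 + 0.154 = 0.243.
P(Shift=swing | Outcome ∈ {rework, scrap}) = 0.243/0.700 = 0.3471.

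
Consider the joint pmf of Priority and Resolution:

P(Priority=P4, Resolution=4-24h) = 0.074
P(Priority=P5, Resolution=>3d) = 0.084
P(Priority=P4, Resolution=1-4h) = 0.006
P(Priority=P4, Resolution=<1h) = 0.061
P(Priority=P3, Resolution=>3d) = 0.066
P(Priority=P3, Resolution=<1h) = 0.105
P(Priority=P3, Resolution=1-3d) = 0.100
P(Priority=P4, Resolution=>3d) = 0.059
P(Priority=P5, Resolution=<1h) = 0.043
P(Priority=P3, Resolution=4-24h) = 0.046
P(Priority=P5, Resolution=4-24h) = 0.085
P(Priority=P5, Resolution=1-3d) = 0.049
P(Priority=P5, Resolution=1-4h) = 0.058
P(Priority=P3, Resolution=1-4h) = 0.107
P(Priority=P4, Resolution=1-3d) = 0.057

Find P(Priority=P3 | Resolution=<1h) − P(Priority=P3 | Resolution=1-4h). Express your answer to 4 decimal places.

P(Resolution=<1h) = 0.105 + 0.061 + 0.043 = 0.209; P(Priority=P3 | Resolution=<1h) = 0.105/0.209 = 0.50239.
P(Resolution=1-4h) = 0.107 + 0.006 + 0.058 = 0.171; P(Priority=P3 | Resolution=1-4h) = 0.107/0.171 = 0.62573.
Difference = -0.1233.

-0.1233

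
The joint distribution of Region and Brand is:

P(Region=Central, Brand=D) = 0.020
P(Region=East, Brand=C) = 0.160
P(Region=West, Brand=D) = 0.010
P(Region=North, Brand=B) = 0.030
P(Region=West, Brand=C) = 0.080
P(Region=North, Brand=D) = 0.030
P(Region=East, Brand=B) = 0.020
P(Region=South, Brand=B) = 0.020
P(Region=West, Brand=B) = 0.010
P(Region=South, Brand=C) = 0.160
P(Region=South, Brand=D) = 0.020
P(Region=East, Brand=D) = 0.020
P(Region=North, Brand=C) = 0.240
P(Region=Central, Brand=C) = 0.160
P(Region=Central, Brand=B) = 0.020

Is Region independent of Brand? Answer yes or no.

yes

Every cell satisfies P(Region,Brand) = P(Region)·P(Brand). For instance P(Region=North) = 0.300, P(Brand=B) = 0.100, and 0.300×0.100 = 0.030 matches the joint entry. So Region and Brand are independent.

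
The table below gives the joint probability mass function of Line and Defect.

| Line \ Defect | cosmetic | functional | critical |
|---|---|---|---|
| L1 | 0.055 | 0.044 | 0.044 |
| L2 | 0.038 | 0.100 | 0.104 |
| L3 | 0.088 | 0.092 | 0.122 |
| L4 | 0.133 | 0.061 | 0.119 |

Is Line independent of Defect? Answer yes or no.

no

P(Line=L2) = 0.242 and P(Defect=cosmetic) = 0.314, so their product is 0.07599, but P(Line=L2, Defect=cosmetic) = 0.038. Since these differ, Line and Defect are not independent.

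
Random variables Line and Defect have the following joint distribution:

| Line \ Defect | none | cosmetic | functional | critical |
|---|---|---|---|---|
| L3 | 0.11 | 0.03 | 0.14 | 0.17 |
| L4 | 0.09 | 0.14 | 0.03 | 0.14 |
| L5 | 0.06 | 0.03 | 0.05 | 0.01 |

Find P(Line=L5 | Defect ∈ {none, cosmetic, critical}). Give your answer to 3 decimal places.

0.128

P(Defect=none) = 0.11 + 0.09 + 0.06 = 0.26.
P(Defect=cosmetic) = 0.03 + 0.14 + 0.03 = 0.20.
P(Defect=critical) = 0.17 + 0.14 + 0.01 = 0.32.
P(Defect ∈ {none, cosmetic, critical}) = 0.26 + 0.20 + 0.32 = 0.78; P(Line=L5, Defect ∈ {none, cosmetic, critical}) = 0.06 + 0.03 + 0.01 = 0.10.
P(Line=L5 | Defect ∈ {none, cosmetic, critical}) = 0.10/0.78 = 0.128.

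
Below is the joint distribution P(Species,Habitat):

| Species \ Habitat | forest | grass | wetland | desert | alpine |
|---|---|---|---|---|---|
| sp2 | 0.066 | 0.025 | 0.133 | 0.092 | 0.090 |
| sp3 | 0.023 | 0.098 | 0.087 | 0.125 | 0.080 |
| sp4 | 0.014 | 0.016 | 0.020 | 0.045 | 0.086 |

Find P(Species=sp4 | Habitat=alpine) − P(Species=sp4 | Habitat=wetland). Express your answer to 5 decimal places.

P(Habitat=alpine) = 0.090 + 0.080 + 0.086 = 0.256; P(Species=sp4 | Habitat=alpine) = 0.086/0.256 = 0.335938.
P(Habitat=wetland) = 0.133 + 0.087 + 0.020 = 0.240; P(Species=sp4 | Habitat=wetland) = 0.020/0.240 = 0.083333.
Difference = 0.25260.

0.25260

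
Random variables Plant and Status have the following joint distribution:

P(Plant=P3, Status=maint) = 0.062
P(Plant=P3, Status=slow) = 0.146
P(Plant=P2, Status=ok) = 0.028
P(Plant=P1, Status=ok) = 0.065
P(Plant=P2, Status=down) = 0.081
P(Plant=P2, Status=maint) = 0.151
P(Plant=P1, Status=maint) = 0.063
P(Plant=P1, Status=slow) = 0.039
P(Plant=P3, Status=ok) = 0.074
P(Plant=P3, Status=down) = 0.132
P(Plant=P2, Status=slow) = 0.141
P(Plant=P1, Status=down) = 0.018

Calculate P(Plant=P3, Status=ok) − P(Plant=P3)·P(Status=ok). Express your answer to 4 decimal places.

P(Plant=P3) = 0.074 + 0.146 + 0.132 + 0.062 = 0.414.
P(Status=ok) = 0.065 + 0.028 + 0.074 = 0.167.
P(Plant=P3, Status=ok) − P(Plant=P3)P(Status=ok) = 0.074 − 0.414×0.167 = 0.0049.

0.0049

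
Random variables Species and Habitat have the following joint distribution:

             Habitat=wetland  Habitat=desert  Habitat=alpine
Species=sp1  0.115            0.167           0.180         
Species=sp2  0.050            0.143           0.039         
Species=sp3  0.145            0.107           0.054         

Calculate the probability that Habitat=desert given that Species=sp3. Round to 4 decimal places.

0.3497

P(Species=sp3) = 0.145 + 0.107 + 0.054 = 0.306.
P(Habitat=desert | Species=sp3) = 0.107/0.306 = 0.3497.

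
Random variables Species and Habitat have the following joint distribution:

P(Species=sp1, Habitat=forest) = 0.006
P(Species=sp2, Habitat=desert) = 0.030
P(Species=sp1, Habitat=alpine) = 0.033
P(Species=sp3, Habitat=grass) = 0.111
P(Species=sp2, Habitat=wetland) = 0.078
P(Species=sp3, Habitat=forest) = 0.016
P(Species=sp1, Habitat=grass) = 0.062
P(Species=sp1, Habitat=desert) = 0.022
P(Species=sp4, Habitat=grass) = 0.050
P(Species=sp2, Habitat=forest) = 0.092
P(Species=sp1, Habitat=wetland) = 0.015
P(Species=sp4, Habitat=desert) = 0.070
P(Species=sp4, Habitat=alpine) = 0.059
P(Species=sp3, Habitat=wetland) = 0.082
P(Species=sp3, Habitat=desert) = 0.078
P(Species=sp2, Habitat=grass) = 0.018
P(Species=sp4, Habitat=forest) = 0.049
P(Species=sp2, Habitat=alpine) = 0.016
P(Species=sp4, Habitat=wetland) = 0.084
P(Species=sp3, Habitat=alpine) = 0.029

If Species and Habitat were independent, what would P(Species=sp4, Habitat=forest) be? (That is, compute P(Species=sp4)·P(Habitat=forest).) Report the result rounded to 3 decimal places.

0.051

P(Species=sp4) = 0.049 + 0.050 + 0.084 + 0.070 + 0.059 = 0.312.
P(Habitat=forest) = 0.006 + 0.092 + 0.016 + 0.049 = 0.163.
Product: 0.312 × 0.163 = 0.051.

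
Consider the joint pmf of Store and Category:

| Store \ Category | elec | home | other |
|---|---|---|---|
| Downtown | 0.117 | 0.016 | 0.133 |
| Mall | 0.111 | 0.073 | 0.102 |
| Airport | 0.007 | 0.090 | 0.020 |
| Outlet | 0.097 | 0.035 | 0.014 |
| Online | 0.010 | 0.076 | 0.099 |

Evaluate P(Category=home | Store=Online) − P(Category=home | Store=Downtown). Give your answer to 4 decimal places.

P(Store=Online) = 0.010 + 0.076 + 0.099 = 0.185; P(Category=home | Store=Online) = 0.076/0.185 = 0.41081.
P(Store=Downtown) = 0.117 + 0.016 + 0.133 = 0.266; P(Category=home | Store=Downtown) = 0.016/0.266 = 0.06015.
Difference = 0.3507.

0.3507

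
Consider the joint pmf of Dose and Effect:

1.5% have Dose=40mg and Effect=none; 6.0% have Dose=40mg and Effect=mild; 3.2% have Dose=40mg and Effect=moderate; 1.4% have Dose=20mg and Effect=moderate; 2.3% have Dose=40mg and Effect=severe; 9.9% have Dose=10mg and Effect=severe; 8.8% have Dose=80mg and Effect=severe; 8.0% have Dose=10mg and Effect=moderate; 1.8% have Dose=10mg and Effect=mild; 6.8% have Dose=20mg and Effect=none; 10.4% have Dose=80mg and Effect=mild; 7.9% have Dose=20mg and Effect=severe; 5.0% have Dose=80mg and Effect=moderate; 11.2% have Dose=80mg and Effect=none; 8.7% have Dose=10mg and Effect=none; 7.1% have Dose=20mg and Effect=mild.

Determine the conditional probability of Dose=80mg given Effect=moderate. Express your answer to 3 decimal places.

0.284

P(Effect=moderate) = 0.080 + 0.014 + 0.032 + 0.050 = 0.176.
P(Dose=80mg | Effect=moderate) = 0.050/0.176 = 0.284.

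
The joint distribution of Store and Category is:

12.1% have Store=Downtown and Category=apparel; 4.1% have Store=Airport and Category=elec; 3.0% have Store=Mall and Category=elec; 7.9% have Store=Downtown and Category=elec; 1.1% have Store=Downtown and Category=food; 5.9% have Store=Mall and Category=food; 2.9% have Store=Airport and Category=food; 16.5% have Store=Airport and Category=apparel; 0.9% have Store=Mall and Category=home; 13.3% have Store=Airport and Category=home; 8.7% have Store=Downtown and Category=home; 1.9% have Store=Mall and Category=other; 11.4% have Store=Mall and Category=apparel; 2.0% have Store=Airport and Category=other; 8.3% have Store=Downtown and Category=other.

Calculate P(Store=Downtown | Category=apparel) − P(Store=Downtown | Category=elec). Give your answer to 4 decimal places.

-0.2242

P(Category=apparel) = 0.121 + 0.114 + 0.165 = 0.400; P(Store=Downtown | Category=apparel) = 0.121/0.400 = 0.30250.
P(Category=elec) = 0.079 + 0.030 + 0.041 = 0.150; P(Store=Downtown | Category=elec) = 0.079/0.150 = 0.52667.
Difference = -0.2242.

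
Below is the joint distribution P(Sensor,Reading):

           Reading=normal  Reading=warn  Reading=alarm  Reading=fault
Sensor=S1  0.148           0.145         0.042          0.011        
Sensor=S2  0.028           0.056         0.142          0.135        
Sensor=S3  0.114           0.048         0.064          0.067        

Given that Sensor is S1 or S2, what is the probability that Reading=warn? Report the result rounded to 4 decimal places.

P(Sensor=S1) = 0.148 + 0.145 + 0.042 + 0.011 = 0.346.
P(Sensor=S2) = 0.028 + 0.056 + 0.142 + 0.135 = 0.361.
P(Sensor ∈ {S1, S2}) = 0.346 + 0.361 = 0.707; P(Reading=warn, Sensor ∈ {S1, S2}) = 0.145 + 0.056 = 0.201.
P(Reading=warn | Sensor ∈ {S1, S2}) = 0.201/0.707 = 0.2843.

0.2843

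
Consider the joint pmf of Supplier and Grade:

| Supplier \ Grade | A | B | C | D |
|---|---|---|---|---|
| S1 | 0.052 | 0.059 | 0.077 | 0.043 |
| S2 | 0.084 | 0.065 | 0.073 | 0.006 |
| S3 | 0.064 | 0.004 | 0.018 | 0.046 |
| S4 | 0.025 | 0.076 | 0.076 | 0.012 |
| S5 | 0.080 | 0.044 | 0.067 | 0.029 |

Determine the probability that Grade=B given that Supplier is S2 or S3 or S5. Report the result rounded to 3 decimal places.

P(Supplier=S2) = 0.084 + 0.065 + 0.073 + 0.006 = 0.228.
P(Supplier=S3) = 0.064 + 0.004 + 0.018 + 0.046 = 0.132.
P(Supplier=S5) = 0.080 + 0.044 + 0.067 + 0.029 = 0.220.
P(Supplier ∈ {S2, S3, S5}) = 0.228 + 0.132 + 0.220 = 0.580; P(Grade=B, Supplier ∈ {S2, S3, S5}) = 0.065 + 0.004 + 0.044 = 0.113.
P(Grade=B | Supplier ∈ {S2, S3, S5}) = 0.113/0.580 = 0.195.

0.195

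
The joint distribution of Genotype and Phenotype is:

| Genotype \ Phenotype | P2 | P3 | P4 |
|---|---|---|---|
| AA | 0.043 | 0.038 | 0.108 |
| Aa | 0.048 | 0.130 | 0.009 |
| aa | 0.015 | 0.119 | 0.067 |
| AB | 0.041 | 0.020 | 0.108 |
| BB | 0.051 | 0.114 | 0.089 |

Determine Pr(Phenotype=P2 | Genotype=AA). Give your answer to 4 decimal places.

P(Genotype=AA) = 0.043 + 0.038 + 0.108 = 0.189.
P(Phenotype=P2 | Genotype=AA) = 0.043/0.189 = 0.2275.

0.2275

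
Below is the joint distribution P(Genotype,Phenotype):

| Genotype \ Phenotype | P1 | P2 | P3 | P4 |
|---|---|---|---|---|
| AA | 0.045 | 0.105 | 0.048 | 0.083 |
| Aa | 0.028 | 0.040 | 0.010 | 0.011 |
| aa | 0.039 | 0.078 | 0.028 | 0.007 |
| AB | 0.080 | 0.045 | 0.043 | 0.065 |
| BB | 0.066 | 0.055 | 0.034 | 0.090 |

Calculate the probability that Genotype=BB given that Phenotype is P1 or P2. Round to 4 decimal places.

P(Phenotype=P1) = 0.045 + 0.028 + 0.039 + 0.080 + 0.066 = 0.258.
P(Phenotype=P2) = 0.105 + 0.040 + 0.078 + 0.045 + 0.055 = 0.323.
P(Phenotype ∈ {P1, P2}) = 0.258 + 0.323 = 0.581; P(Genotype=BB, Phenotype ∈ {P1, P2}) = 0.066 + 0.055 = 0.121.
P(Genotype=BB | Phenotype ∈ {P1, P2}) = 0.121/0.581 = 0.2083.

0.2083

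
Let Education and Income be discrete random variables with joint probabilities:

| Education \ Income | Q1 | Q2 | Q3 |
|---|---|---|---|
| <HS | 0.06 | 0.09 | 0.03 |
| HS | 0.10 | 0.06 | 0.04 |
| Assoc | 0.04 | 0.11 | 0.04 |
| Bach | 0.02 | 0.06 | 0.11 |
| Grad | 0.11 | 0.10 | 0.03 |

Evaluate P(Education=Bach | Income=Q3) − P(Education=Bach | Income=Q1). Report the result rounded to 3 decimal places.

P(Income=Q3) = 0.03 + 0.04 + 0.04 + 0.11 + 0.03 = 0.25; P(Education=Bach | Income=Q3) = 0.11/0.25 = 0.4400.
P(Income=Q1) = 0.06 + 0.10 + 0.04 + 0.02 + 0.11 = 0.33; P(Education=Bach | Income=Q1) = 0.02/0.33 = 0.0606.
Difference = 0.379.

0.379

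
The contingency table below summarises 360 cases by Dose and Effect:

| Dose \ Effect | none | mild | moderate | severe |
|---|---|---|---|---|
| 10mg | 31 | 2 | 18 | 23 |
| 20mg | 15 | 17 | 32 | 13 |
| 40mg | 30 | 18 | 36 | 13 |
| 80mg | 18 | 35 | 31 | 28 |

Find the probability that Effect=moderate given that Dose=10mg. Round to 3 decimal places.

0.243

Total with Dose=10mg: 31 + 2 + 18 + 23 = 74.
P(Effect=moderate | Dose=10mg) = 18/74 = 0.243.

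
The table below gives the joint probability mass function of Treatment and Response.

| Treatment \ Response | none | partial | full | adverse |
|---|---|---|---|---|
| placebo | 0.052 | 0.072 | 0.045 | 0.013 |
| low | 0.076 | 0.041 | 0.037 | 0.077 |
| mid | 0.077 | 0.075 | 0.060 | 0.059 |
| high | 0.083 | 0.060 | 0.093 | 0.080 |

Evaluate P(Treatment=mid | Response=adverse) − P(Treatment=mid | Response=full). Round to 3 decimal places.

0.002

P(Response=adverse) = 0.013 + 0.077 + 0.059 + 0.080 = 0.229; P(Treatment=mid | Response=adverse) = 0.059/0.229 = 0.2576.
P(Response=full) = 0.045 + 0.037 + 0.060 + 0.093 = 0.235; P(Treatment=mid | Response=full) = 0.060/0.235 = 0.2553.
Difference = 0.002.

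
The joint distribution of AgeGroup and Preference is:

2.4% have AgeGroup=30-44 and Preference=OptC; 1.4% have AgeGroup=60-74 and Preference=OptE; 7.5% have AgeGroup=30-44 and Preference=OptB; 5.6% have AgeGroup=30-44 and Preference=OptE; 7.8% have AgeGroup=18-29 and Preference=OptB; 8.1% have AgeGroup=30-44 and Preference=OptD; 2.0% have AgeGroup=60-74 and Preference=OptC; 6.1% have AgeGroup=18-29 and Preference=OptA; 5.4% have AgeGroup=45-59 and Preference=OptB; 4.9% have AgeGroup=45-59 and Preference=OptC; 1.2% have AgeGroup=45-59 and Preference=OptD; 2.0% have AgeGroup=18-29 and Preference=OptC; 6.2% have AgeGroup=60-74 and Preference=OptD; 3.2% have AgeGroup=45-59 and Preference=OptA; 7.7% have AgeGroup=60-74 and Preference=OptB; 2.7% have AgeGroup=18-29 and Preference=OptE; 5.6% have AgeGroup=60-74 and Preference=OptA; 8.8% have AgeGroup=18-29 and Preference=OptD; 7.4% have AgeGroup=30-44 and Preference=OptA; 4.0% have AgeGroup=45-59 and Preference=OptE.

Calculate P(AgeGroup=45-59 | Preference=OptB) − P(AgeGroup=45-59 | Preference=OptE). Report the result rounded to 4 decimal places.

P(Preference=OptB) = 0.078 + 0.075 + 0.054 + 0.077 = 0.284; P(AgeGroup=45-59 | Preference=OptB) = 0.054/0.284 = 0.19014.
P(Preference=OptE) = 0.027 + 0.056 + 0.040 + 0.014 = 0.137; P(AgeGroup=45-59 | Preference=OptE) = 0.040/0.137 = 0.29197.
Difference = -0.1018.

-0.1018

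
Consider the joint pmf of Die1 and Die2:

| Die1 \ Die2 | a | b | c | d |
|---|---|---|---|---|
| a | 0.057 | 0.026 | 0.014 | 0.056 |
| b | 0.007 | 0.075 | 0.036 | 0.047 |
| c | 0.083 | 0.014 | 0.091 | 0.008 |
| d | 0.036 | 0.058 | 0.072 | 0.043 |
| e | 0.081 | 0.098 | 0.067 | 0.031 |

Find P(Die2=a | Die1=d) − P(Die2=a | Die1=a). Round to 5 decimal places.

-0.20030

P(Die1=d) = 0.036 + 0.058 + 0.072 + 0.043 = 0.209; P(Die2=a | Die1=d) = 0.036/0.209 = 0.172249.
P(Die1=a) = 0.057 + 0.026 + 0.014 + 0.056 = 0.153; P(Die2=a | Die1=a) = 0.057/0.153 = 0.372549.
Difference = -0.20030.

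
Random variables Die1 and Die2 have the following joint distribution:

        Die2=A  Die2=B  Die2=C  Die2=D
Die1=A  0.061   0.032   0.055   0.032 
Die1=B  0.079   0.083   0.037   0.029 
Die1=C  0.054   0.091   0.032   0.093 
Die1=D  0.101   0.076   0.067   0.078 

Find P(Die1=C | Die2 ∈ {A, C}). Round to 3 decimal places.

0.177

P(Die2=A) = 0.061 + 0.079 + 0.054 + 0.101 = 0.295.
P(Die2=C) = 0.055 + 0.037 + 0.032 + 0.067 = 0.191.
P(Die2 ∈ {A, C}) = 0.295 + 0.191 = 0.486; P(Die1=C, Die2 ∈ {A, C}) = 0.054 + 0.032 = 0.086.
P(Die1=C | Die2 ∈ {A, C}) = 0.086/0.486 = 0.177.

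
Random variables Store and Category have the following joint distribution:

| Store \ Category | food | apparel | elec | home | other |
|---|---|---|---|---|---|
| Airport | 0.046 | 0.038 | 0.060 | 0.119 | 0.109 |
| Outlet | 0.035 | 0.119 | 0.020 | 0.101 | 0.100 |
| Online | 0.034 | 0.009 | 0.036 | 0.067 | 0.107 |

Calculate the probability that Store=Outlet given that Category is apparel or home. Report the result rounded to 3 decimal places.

P(Category=apparel) = 0.038 + 0.119 + 0.009 = 0.166.
P(Category=home) = 0.119 + 0.101 + 0.067 = 0.287.
P(Category ∈ {apparel, home}) = 0.166 + 0.287 = 0.453; P(Store=Outlet, Category ∈ {apparel, home}) = 0.119 + 0.101 = 0.220.
P(Store=Outlet | Category ∈ {apparel, home}) = 0.220/0.453 = 0.486.

0.486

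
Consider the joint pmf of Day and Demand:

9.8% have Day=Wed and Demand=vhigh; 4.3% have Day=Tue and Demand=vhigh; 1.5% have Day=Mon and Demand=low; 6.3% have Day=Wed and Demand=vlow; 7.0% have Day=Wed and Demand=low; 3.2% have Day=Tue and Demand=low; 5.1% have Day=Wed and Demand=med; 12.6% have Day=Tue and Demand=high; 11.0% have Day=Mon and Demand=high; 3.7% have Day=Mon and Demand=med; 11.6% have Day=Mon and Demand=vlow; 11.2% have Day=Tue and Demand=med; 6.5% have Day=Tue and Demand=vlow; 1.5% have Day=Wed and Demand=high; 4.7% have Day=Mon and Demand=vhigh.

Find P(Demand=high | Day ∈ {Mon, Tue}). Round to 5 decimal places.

0.33570

P(Day=Mon) = 0.116 + 0.015 + 0.037 + 0.110 + 0.047 = 0.325.
P(Day=Tue) = 0.065 + 0.032 + 0.112 + 0.126 + 0.043 = 0.378.
P(Day ∈ {Mon, Tue}) = 0.325 + 0.378 = 0.703; P(Demand=high, Day ∈ {Mon, Tue}) = 0.110 + 0.126 = 0.236.
P(Demand=high | Day ∈ {Mon, Tue}) = 0.236/0.703 = 0.33570.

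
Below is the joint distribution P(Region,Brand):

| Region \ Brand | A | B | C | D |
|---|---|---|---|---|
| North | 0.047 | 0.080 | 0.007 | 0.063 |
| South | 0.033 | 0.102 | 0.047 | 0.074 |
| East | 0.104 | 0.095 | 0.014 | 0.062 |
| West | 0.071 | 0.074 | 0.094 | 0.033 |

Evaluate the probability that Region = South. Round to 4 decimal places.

P(Region=South) = 0.033 + 0.102 + 0.047 + 0.074 = 0.256.

0.2560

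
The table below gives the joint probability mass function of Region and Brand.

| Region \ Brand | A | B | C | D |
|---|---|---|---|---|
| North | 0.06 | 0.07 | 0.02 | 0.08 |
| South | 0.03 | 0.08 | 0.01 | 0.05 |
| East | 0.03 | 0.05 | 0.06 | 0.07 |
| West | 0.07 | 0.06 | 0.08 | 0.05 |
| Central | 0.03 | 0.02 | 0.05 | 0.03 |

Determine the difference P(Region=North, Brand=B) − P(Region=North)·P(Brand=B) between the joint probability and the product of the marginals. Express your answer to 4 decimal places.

0.0056

P(Region=North) = 0.06 + 0.07 + 0.02 + 0.08 = 0.23.
P(Brand=B) = 0.07 + 0.08 + 0.05 + 0.06 + 0.02 = 0.28.
P(Region=North, Brand=B) − P(Region=North)P(Brand=B) = 0.07 − 0.23×0.28 = 0.0056.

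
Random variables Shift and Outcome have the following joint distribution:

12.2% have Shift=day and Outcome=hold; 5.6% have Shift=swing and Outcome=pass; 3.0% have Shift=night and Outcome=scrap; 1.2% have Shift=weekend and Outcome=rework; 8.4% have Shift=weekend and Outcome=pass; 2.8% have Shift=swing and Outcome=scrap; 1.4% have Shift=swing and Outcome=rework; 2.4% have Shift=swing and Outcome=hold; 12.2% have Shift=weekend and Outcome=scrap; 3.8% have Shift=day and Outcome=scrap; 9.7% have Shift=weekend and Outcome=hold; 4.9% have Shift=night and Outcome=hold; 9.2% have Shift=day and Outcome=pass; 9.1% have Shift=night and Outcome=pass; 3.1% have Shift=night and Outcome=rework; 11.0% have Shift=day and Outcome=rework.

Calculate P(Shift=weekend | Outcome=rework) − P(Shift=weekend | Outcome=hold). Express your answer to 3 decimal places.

-0.260

P(Outcome=rework) = 0.110 + 0.014 + 0.031 + 0.012 = 0.167; P(Shift=weekend | Outcome=rework) = 0.012/0.167 = 0.0719.
P(Outcome=hold) = 0.122 + 0.024 + 0.049 + 0.097 = 0.292; P(Shift=weekend | Outcome=hold) = 0.097/0.292 = 0.3322.
Difference = -0.260.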